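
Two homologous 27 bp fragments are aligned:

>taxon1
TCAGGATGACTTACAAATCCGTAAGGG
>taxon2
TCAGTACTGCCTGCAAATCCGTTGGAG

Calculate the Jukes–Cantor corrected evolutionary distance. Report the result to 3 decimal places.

0.441

The sequences differ at 9 of 27 sites (5, 7, 8, 9, 11, 13, 23, 24, 26), so p = 9/27 ≈ 0.333333.
d = −(3/4) ln(1 − 4p/3) = −0.75 ln(1 − 0.444444) = −0.75 ln(0.555556)
  = −0.75 × (-0.587786) = 0.440840 substitutions/site.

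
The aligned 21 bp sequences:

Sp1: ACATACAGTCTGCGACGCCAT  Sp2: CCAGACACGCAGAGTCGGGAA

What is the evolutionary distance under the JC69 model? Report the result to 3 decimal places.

0.756

The sequences differ at 10 of 21 sites (1, 4, 8, 9, 11, 13, 15, 18, 19, 21), so p = 10/21 ≈ 0.47619.
d = −(3/4) ln(1 − 4p/3) = −0.75 ln(1 − 0.63492) = −0.75 ln(0.36508)
  = −0.75 × (-1.007639) = 0.755729 substitutions/site.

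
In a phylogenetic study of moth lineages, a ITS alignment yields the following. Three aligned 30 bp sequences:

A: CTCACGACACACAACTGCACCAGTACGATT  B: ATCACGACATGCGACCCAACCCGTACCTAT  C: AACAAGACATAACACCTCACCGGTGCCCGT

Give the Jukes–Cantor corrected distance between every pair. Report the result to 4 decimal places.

A–B: 11/30 sites differ → p ≈ 0.366667, d = −0.75 ln(1 − 0.488889) = 0.503376 ≈ 0.5034.
A–C: 13/30 sites differ → p ≈ 0.433333, d = −0.75 ln(1 − 0.577777) = 0.646666 ≈ 0.6467.
B–C: 11/30 sites differ → p ≈ 0.366667, d = −0.75 ln(1 − 0.488889) = 0.503376 ≈ 0.5034.

d(A,B) = 0.5034, d(A,C) = 0.6467, d(B,C) = 0.5034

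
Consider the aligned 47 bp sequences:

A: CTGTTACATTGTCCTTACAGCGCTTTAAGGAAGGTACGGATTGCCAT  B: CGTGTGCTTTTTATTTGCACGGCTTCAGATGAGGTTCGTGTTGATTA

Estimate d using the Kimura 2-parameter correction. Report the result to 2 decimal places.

0.80

Of 47 sites, 9 differences are transitions and 14 are transversions, so P = 9/47 ≈ 0.191489 and Q = 14/47 ≈ 0.297872.
Under the Kimura two-parameter model, d = −½ ln(1 − 2P − Q) − ¼ ln(1 − 2Q).
1 − 2P − Q = 0.31915, giving −½ ln(0.31915) = 0.571047.
1 − 2Q = 0.404256, giving −¼ ln(0.404256) = 0.226427.
d = 0.571047 + 0.226427 = 0.797474.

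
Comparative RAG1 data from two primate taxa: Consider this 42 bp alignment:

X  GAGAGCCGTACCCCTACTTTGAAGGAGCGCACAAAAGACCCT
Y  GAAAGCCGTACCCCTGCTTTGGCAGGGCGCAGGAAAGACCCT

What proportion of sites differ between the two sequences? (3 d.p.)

0.190

The sequences differ at 8 of 42 positions (sites 3, 16, 22, 23, 24, 26, 32, 33).
p = 8/42 = 0.190476… ≈ 0.190 (to 3 d.p.).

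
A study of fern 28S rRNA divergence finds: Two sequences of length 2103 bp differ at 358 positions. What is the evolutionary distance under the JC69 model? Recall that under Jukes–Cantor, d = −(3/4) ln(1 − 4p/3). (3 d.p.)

0.193

p = 358/2103 ≈ 0.170233.
d = −(3/4) ln(1 − 4p/3) = −0.75 ln(1 − 0.226977) = −0.75 ln(0.773023)
  = −0.75 × (-0.257446) = 0.193085 substitutions/site.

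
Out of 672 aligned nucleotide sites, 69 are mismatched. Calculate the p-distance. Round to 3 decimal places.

0.103

p = 69/672 = 0.102678… ≈ 0.103 (to 3 d.p.).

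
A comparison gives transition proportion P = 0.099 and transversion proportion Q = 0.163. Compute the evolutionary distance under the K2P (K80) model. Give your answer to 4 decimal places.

0.3226

Under the Kimura two-parameter model, d = −½ ln(1 − 2P − Q) − ¼ ln(1 − 2Q).
1 − 2P − Q = 0.639, giving −½ ln(0.639) = 0.223925.
1 − 2Q = 0.674, giving −¼ ln(0.674) = 0.098631.
d = 0.223925 + 0.098631 = 0.322556.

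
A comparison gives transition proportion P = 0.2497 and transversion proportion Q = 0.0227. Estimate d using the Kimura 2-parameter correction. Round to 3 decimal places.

0.381

Under the Kimura two-parameter model, d = −½ ln(1 − 2P − Q) − ¼ ln(1 − 2Q).
1 − 2P − Q = 0.4779, giving −½ ln(0.4779) = 0.369177.
1 − 2Q = 0.9546, giving −¼ ln(0.9546) = 0.011616.
d = 0.369177 + 0.011616 = 0.380793.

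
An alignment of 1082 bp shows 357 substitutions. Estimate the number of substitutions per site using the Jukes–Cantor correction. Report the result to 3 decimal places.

p = 357/1082 ≈ 0.329945.
d = −(3/4) ln(1 − 4p/3) = −0.75 ln(1 − 0.439927) = −0.75 ln(0.560073)
  = −0.75 × (-0.579688) = 0.434766 substitutions/site.

0.435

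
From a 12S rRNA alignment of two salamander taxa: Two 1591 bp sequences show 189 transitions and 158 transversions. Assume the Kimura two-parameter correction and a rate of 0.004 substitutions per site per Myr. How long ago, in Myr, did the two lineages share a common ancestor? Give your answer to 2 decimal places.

P = 189/1591 ≈ 0.118793 and Q = 158/1591 ≈ 0.099309.
Under the Kimura two-parameter model, d = −½ ln(1 − 2P − Q) − ¼ ln(1 − 2Q).
1 − 2P − Q = 0.663105, giving −½ ln(0.663105) = 0.205411.
1 − 2Q = 0.801382, giving −¼ ln(0.801382) = 0.055354.
d = 0.205411 + 0.055354 = 0.260765.
Under a molecular clock d = 2μt, so t = d/(2μ) = 0.260765 / (2 × 0.004) = 32.60 Myr.

32.60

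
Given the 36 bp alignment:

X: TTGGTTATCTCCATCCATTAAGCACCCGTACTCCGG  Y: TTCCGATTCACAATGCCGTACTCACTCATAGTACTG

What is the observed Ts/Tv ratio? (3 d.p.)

0.133

Transitions are A↔G and C↔T; transversions are all other mismatches.
Transitions: 2. Transversions: 15.
R = 2/15 = 0.133333… ≈ 0.133 (to 3 d.p.).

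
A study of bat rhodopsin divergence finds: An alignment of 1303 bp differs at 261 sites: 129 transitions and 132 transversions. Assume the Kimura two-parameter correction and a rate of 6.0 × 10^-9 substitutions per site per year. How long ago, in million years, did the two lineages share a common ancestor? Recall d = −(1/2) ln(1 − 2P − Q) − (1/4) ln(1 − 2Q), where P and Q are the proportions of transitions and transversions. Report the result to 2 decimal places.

19.54

P = 129/1303 ≈ 0.099002 and Q = 132/1303 ≈ 0.101305.
Under the Kimura two-parameter model, d = −½ ln(1 − 2P − Q) − ¼ ln(1 − 2Q).
1 − 2P − Q = 0.700691, giving −½ ln(0.700691) = 0.177844.
1 − 2Q = 0.79739, giving −¼ ln(0.79739) = 0.056603.
d = 0.177844 + 0.056603 = 0.234447.
Under a molecular clock d = 2μt, so t = d/(2μ) = 0.234447 / (2 × 6.0 × 10^-9) = 19.54 million years.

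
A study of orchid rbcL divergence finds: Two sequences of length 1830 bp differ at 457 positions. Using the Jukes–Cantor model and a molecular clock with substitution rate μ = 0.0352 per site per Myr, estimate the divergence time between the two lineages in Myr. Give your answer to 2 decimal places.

p = 457/1830 ≈ 0.249727.
d = −(3/4) ln(1 − 4p/3) = −0.75 ln(1 − 0.332969) = −0.75 ln(0.667031)
  = −0.75 × (-0.404919) = 0.303689 substitutions/site.
Under a molecular clock d = 2μt, so t = d/(2μ) = 0.303689 / (2 × 0.0352) = 4.31 Myr.

4.31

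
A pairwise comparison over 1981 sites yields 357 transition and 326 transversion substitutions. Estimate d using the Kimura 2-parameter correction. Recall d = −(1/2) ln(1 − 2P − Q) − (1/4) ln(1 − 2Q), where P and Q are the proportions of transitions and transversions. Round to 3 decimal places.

P = 357/1981 ≈ 0.180212 and Q = 326/1981 ≈ 0.164563.
Under the Kimura two-parameter model, d = −½ ln(1 − 2P − Q) − ¼ ln(1 − 2Q).
1 − 2P − Q = 0.475013, giving −½ ln(0.475013) = 0.372207.
1 − 2Q = 0.670874, giving −¼ ln(0.670874) = 0.099793.
d = 0.372207 + 0.099793 = 0.472000.

0.472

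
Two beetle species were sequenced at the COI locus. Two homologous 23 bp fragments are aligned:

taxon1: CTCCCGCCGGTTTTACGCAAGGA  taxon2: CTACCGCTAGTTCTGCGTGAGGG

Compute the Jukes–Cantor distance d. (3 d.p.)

The sequences differ at 8 of 23 sites (3, 8, 9, 13, 15, 18, 19, 23), so p = 8/23 ≈ 0.347826.
d = −(3/4) ln(1 − 4p/3) = −0.75 ln(1 − 0.463768) = −0.75 ln(0.536232)
  = −0.75 × (-0.623188) = 0.467391 substitutions/site.

0.467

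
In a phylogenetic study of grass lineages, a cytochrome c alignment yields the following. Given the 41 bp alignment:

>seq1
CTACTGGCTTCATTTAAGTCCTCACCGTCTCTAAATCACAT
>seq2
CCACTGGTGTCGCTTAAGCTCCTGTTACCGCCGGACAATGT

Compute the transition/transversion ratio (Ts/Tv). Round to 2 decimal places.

Transitions are A↔G and C↔T; transversions are all other mismatches.
Transitions: 19. Transversions: 3.
R = 19/3 = 6.333333… ≈ 6.33 (to 2 d.p.).

6.33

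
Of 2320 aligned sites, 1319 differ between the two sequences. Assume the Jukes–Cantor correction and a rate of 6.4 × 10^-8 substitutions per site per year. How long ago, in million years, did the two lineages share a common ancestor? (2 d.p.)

p = 1319/2320 ≈ 0.568534.
d = −(3/4) ln(1 − 4p/3) = −0.75 ln(1 − 0.758045) = −0.75 ln(0.241955)
  = −0.75 × (-1.419004) = 1.064253 substitutions/site.
Under a molecular clock d = 2μt, so t = d/(2μ) = 1.064253 / (2 × 6.4 × 10^-8) = 8.31 million years.

8.31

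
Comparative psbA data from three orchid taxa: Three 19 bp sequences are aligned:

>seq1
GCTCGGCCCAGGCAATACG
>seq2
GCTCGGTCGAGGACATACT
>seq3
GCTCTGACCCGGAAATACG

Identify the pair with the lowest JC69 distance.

seq1 and seq3

seq1–seq2: 5/19 differ, p = 0.263, d = 0.324.
seq1–seq3: 4/19 differ, p = 0.211, d = 0.247.
seq2–seq3: 6/19 differ, p = 0.316, d = 0.410.
The smallest distance is between seq1 and seq3.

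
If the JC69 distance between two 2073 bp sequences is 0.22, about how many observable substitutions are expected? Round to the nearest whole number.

Invert JC69: p = (3/4)(1 − e^(−4d/3)) = 0.75 × (1 − e^(-0.293333)) = 0.75 × (1 − 0.745774) = 0.190670.
Expected differing sites = pL ≈ 0.190670 × 2073 = 395.25891 ≈ 395.

395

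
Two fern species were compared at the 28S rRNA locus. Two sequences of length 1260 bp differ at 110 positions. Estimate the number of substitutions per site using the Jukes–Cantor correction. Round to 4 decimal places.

0.0928

p = 110/1260 ≈ 0.087302.
d = −(3/4) ln(1 − 4p/3) = −0.75 ln(1 − 0.116403) = −0.75 ln(0.883597)
  = −0.75 × (-0.123754) = 0.092816 substitutions/site.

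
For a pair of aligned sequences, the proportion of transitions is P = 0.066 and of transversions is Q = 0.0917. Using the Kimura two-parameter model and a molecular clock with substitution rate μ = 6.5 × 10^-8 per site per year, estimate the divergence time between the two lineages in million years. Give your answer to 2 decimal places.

1.36

Under the Kimura two-parameter model, d = −½ ln(1 − 2P − Q) − ¼ ln(1 − 2Q).
1 − 2P − Q = 0.7763, giving −½ ln(0.7763) = 0.126608.
1 − 2Q = 0.8166, giving −¼ ln(0.8166) = 0.050651.
d = 0.126608 + 0.050651 = 0.177259.
Under a molecular clock d = 2μt, so t = d/(2μ) = 0.177259 / (2 × 6.5 × 10^-8) = 1.36 million years.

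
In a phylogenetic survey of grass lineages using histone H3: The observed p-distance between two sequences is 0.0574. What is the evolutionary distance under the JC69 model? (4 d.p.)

0.0597

d = −(3/4) ln(1 − 4p/3) = −0.75 ln(1 − 0.076533) = −0.75 ln(0.923467)
  = −0.75 × (-0.079620) = 0.059715 substitutions/site.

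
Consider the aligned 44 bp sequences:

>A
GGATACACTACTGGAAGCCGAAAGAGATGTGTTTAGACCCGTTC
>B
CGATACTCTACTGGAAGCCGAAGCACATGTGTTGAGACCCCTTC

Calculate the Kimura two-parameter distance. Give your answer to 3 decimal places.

Of 44 sites, 1 differences are transitions and 6 are transversions, so P = 1/44 ≈ 0.022727 and Q = 6/44 ≈ 0.136364.
Under the Kimura two-parameter model, d = −½ ln(1 − 2P − Q) − ¼ ln(1 − 2Q).
1 − 2P − Q = 0.818182, giving −½ ln(0.818182) = 0.100335.
1 − 2Q = 0.727272, giving −¼ ln(0.727272) = 0.079614.
d = 0.100335 + 0.079614 = 0.179949.

0.180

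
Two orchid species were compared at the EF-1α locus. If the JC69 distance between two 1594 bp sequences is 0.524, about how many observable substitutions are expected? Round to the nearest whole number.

Invert JC69: p = (3/4)(1 − e^(−4d/3)) = 0.75 × (1 − e^(-0.698667)) = 0.75 × (1 − 0.497248) = 0.377064.
Expected differing sites = pL ≈ 0.377064 × 1594 = 601.040016 ≈ 601.

601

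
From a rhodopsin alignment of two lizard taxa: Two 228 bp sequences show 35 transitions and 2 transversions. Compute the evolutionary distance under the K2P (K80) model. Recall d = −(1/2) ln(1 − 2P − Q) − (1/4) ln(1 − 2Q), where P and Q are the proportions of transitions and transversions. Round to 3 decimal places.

P = 35/228 ≈ 0.153509 and Q = 2/228 ≈ 0.008772.
Under the Kimura two-parameter model, d = −½ ln(1 − 2P − Q) − ¼ ln(1 − 2Q).
1 − 2P − Q = 0.68421, giving −½ ln(0.68421) = 0.189745.
1 − 2Q = 0.982456, giving −¼ ln(0.982456) = 0.004425.
d = 0.189745 + 0.004425 = 0.194170.

0.194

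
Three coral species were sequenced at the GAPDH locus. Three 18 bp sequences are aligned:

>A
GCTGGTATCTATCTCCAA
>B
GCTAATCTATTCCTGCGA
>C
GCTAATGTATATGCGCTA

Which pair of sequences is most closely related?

A–B: 8/18 differ, p = 0.444, d = 0.673.
A–C: 8/18 differ, p = 0.444, d = 0.673.
B–C: 6/18 differ, p = 0.333, d = 0.441.
The smallest distance is between B and C.

B and C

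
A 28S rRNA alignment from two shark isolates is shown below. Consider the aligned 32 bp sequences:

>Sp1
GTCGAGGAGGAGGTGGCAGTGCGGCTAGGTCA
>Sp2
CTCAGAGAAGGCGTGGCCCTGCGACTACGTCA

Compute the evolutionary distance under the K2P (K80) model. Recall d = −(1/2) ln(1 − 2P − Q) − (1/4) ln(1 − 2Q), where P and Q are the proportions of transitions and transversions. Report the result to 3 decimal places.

Of 32 sites, 6 differences are transitions and 5 are transversions, so P = 6/32 = 0.1875 and Q = 5/32 = 0.15625.
Under the Kimura two-parameter model, d = −½ ln(1 − 2P − Q) − ¼ ln(1 − 2Q).
1 − 2P − Q = 0.46875, giving −½ ln(0.46875) = 0.378843.
1 − 2Q = 0.6875, giving −¼ ln(0.6875) = 0.093673.
d = 0.378843 + 0.093673 = 0.472516.

0.473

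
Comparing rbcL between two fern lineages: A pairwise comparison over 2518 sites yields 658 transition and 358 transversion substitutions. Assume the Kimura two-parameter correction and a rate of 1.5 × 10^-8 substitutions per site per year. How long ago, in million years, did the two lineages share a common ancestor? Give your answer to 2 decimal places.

P = 658/2518 ≈ 0.261319 and Q = 358/2518 ≈ 0.142176.
Under the Kimura two-parameter model, d = −½ ln(1 − 2P − Q) − ¼ ln(1 − 2Q).
1 − 2P − Q = 0.335186, giving −½ ln(0.335186) = 0.546535.
1 − 2Q = 0.715648, giving −¼ ln(0.715648) = 0.083642.
d = 0.546535 + 0.083642 = 0.630177.
Under a molecular clock d = 2μt, so t = d/(2μ) = 0.630177 / (2 × 1.5 × 10^-8) = 21.01 million years.

21.01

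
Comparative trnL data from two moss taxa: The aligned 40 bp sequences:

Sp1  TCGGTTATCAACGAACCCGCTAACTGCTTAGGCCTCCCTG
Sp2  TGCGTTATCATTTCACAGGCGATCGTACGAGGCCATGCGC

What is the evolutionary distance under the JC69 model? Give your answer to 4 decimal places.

0.8240

The sequences differ at 20 of 40 sites, so p = 20/40 = 0.5.
d = −(3/4) ln(1 − 4p/3) = −0.75 ln(1 − 0.666667) = −0.75 ln(0.333333)
  = −0.75 × (-1.098613) = 0.823960 substitutions/site.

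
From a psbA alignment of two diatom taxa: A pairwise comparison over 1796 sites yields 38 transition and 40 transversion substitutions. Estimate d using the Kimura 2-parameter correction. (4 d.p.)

P = 38/1796 ≈ 0.021158 and Q = 40/1796 ≈ 0.022272.
Under the Kimura two-parameter model, d = −½ ln(1 − 2P − Q) − ¼ ln(1 − 2Q).
1 − 2P − Q = 0.935412, giving −½ ln(0.935412) = 0.033384.
1 − 2Q = 0.955456, giving −¼ ln(0.955456) = 0.011392.
d = 0.033384 + 0.011392 = 0.044776.

0.0448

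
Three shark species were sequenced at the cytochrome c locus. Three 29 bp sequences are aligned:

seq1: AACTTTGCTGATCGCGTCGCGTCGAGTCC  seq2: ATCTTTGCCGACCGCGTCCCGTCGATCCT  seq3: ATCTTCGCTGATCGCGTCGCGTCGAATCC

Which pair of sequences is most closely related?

seq1–seq2: 7/29 differ, p = 0.241, d = 0.291.
seq1–seq3: 3/29 differ, p = 0.103, d = 0.111.
seq2–seq3: 7/29 differ, p = 0.241, d = 0.291.
The smallest distance is between seq1 and seq3.

seq1 and seq3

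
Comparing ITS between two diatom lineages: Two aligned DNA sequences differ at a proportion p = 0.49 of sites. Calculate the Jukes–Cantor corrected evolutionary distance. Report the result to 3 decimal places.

0.795

d = −(3/4) ln(1 − 4p/3) = −0.75 ln(1 − 0.653333) = −0.75 ln(0.346667)
  = −0.75 × (-1.059391) = 0.794543 substitutions/site.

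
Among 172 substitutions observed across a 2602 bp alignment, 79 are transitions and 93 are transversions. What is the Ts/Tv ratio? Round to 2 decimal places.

R = 79/93 = 0.849462… ≈ 0.85 (to 2 d.p.).

0.85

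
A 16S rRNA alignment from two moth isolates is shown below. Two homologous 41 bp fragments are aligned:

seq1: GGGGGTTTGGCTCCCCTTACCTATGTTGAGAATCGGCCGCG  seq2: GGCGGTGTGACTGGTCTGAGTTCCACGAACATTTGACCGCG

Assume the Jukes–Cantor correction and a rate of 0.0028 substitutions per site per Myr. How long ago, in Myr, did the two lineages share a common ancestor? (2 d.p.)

128.84

The sequences differ at 19 of 41 sites, so p = 19/41 ≈ 0.463415.
d = −(3/4) ln(1 − 4p/3) = −0.75 ln(1 − 0.617887) = −0.75 ln(0.382113)
  = −0.75 × (-0.962039) = 0.721529 substitutions/site.
Under a molecular clock d = 2μt, so t = d/(2μ) = 0.721529 / (2 × 0.0028) = 128.84 Myr.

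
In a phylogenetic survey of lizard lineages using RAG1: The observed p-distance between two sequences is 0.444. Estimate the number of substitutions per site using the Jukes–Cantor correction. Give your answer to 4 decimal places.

d = −(3/4) ln(1 − 4p/3) = −0.75 ln(1 − 0.592) = −0.75 ln(0.408)
  = −0.75 × (-0.896488) = 0.672366 substitutions/site.

0.6724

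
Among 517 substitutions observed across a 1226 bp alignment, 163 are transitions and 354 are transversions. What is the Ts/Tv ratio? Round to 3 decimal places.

R = 163/354 = 0.460451… ≈ 0.460 (to 3 d.p.).

0.460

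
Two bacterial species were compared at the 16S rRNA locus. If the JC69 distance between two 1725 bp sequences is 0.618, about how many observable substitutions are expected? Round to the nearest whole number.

726

Invert JC69: p = (3/4)(1 − e^(−4d/3)) = 0.75 × (1 − e^(-0.824)) = 0.75 × (1 − 0.438673) = 0.420995.
Expected differing sites = pL ≈ 0.420995 × 1725 = 726.216375 ≈ 726.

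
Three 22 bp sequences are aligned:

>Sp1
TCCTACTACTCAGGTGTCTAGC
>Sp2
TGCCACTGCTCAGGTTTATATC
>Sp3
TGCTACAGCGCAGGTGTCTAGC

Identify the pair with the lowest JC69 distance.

Sp1–Sp2: 6/22 differ, p = 0.273, d = 0.339.
Sp1–Sp3: 4/22 differ, p = 0.182, d = 0.208.
Sp2–Sp3: 6/22 differ, p = 0.273, d = 0.339.
The smallest distance is between Sp1 and Sp3.

Sp1 and Sp3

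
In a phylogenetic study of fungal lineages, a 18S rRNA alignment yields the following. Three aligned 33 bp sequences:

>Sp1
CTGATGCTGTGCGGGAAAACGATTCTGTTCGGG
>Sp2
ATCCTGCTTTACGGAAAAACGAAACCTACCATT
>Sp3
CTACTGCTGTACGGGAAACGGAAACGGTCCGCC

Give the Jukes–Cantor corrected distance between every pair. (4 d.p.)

Sp1–Sp2: 15/33 sites differ → p ≈ 0.454545, d = −0.75 ln(1 − 0.60606) = 0.698667 ≈ 0.6987.
Sp1–Sp3: 11/33 sites differ → p ≈ 0.333333, d = −0.75 ln(1 − 0.444444) = 0.440839 ≈ 0.4408.
Sp2–Sp3: 12/33 sites differ → p ≈ 0.363636, d = −0.75 ln(1 − 0.484848) = 0.497470 ≈ 0.4975.

d(Sp1,Sp2) = 0.6987, d(Sp1,Sp3) = 0.4408, d(Sp2,Sp3) = 0.4975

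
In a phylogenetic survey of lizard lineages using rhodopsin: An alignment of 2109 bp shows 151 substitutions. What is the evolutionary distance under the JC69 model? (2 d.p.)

0.08

p = 151/2109 ≈ 0.071598.
d = −(3/4) ln(1 − 4p/3) = −0.75 ln(1 − 0.095464) = −0.75 ln(0.904536)
  = −0.75 × (-0.100333) = 0.075250 substitutions/site.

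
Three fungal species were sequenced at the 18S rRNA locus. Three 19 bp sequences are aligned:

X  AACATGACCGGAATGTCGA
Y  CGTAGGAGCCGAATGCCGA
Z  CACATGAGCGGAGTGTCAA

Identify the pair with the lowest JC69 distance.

X and Z

X–Y: 7/19 differ, p = 0.368, d = 0.507.
X–Z: 4/19 differ, p = 0.211, d = 0.247.
Y–Z: 7/19 differ, p = 0.368, d = 0.507.
The smallest distance is between X and Z.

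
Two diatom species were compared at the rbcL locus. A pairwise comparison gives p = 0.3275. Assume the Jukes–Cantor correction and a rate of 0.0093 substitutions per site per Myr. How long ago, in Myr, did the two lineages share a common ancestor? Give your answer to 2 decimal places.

d = −(3/4) ln(1 − 4p/3) = −0.75 ln(1 − 0.436667) = −0.75 ln(0.563333)
  = −0.75 × (-0.573884) = 0.430413 substitutions/site.
Under a molecular clock d = 2μt, so t = d/(2μ) = 0.430413 / (2 × 0.0093) = 23.14 Myr.

23.14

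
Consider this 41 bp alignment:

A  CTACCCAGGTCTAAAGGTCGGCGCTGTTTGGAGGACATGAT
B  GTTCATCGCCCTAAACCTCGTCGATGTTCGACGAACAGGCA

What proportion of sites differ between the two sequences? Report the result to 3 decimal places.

0.439

The sequences differ at 18 of 41 positions.
p = 18/41 = 0.439024… ≈ 0.439 (to 3 d.p.).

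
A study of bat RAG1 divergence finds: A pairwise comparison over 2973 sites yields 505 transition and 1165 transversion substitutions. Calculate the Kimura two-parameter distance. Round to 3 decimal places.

P = 505/2973 ≈ 0.169862 and Q = 1165/2973 ≈ 0.39186.
Under the Kimura two-parameter model, d = −½ ln(1 − 2P − Q) − ¼ ln(1 − 2Q).
1 − 2P − Q = 0.268416, giving −½ ln(0.268416) = 0.657609.
1 − 2Q = 0.21628, giving −¼ ln(0.21628) = 0.382795.
d = 0.657609 + 0.382795 = 1.040404.

1.040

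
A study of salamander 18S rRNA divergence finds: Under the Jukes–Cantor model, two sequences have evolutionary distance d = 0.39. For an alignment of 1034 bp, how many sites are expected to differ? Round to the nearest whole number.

314

Invert JC69: p = (3/4)(1 − e^(−4d/3)) = 0.75 × (1 − e^(-0.52)) = 0.75 × (1 − 0.594521) = 0.304109.
Expected differing sites = pL ≈ 0.304109 × 1034 = 314.448706 ≈ 314.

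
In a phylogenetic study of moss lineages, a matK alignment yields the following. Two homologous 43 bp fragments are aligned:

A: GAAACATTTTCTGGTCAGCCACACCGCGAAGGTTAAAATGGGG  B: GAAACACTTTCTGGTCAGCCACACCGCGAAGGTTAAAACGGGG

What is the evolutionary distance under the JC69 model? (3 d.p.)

The sequences differ at 2 of 43 sites (7, 39), so p = 2/43 ≈ 0.046512.
d = −(3/4) ln(1 − 4p/3) = −0.75 ln(1 − 0.062016) = −0.75 ln(0.937984)
  = −0.75 × (-0.064022) = 0.048017 substitutions/site.

0.048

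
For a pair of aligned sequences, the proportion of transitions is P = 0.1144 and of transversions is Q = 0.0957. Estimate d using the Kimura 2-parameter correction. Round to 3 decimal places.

Under the Kimura two-parameter model, d = −½ ln(1 − 2P − Q) − ¼ ln(1 − 2Q).
1 − 2P − Q = 0.6755, giving −½ ln(0.6755) = 0.196151.
1 − 2Q = 0.8086, giving −¼ ln(0.8086) = 0.053113.
d = 0.196151 + 0.053113 = 0.249264.

0.249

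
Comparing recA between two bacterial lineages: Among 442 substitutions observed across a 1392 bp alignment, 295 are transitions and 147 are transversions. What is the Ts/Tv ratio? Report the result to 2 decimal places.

R = 295/147 = 2.006802… ≈ 2.01 (to 2 d.p.).

2.01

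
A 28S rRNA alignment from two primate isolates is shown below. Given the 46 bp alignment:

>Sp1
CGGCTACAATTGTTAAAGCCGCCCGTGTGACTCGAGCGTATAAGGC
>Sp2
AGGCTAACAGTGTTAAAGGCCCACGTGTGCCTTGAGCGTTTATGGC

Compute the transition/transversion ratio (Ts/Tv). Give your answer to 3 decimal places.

0.100

Transitions are A↔G and C↔T; transversions are all other mismatches.
Transitions: 1. Transversions: 10.
R = 1/10 = 0.100.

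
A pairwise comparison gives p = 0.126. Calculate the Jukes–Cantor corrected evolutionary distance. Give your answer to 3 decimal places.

0.138

d = −(3/4) ln(1 − 4p/3) = −0.75 ln(1 − 0.168) = −0.75 ln(0.832)
  = −0.75 × (-0.183923) = 0.137942 substitutions/site.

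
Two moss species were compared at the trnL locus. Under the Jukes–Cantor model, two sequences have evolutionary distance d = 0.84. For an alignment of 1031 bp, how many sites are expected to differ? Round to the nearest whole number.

Invert JC69: p = (3/4)(1 − e^(−4d/3)) = 0.75 × (1 − e^(-1.12)) = 0.75 × (1 − 0.326280) = 0.505290.
Expected differing sites = pL ≈ 0.505290 × 1031 = 520.95399 ≈ 521.

521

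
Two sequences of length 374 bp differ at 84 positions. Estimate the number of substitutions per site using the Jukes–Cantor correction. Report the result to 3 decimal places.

0.267

p = 84/374 ≈ 0.224599.
d = −(3/4) ln(1 − 4p/3) = −0.75 ln(1 − 0.299465) = −0.75 ln(0.700535)
  = −0.75 × (-0.355911) = 0.266933 substitutions/site.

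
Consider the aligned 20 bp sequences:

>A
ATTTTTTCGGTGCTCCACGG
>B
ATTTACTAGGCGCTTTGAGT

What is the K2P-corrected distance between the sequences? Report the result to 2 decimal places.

0.73

Of 20 sites, 5 differences are transitions and 4 are transversions, so P = 5/20 = 0.25 and Q = 4/20 = 0.2.
Under the Kimura two-parameter model, d = −½ ln(1 − 2P − Q) − ¼ ln(1 − 2Q).
1 − 2P − Q = 0.3, giving −½ ln(0.3) = 0.601986.
1 − 2Q = 0.6, giving −¼ ln(0.6) = 0.127706.
d = 0.601986 + 0.127706 = 0.729692.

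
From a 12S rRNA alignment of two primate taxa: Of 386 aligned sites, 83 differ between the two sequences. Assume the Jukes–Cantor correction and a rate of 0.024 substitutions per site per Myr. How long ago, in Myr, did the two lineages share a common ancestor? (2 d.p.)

5.28

p = 83/386 ≈ 0.215026.
d = −(3/4) ln(1 − 4p/3) = −0.75 ln(1 − 0.286701) = −0.75 ln(0.713299)
  = −0.75 × (-0.337855) = 0.253391 substitutions/site.
Under a molecular clock d = 2μt, so t = d/(2μ) = 0.253391 / (2 × 0.024) = 5.28 Myr.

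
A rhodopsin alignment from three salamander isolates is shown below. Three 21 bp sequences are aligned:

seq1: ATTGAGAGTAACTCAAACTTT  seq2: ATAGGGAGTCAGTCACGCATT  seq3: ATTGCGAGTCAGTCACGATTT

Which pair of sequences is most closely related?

seq2 and seq3

seq1–seq2: 7/21 differ, p = 0.333, d = 0.441.
seq1–seq3: 6/21 differ, p = 0.286, d = 0.360.
seq2–seq3: 4/21 differ, p = 0.190, d = 0.220.
The smallest distance is between seq2 and seq3.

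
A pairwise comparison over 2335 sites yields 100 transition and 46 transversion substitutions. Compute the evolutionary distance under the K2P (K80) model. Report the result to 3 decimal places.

P = 100/2335 ≈ 0.042827 and Q = 46/2335 ≈ 0.0197.
Under the Kimura two-parameter model, d = −½ ln(1 − 2P − Q) − ¼ ln(1 − 2Q).
1 − 2P − Q = 0.894646, giving −½ ln(0.894646) = 0.055664.
1 − 2Q = 0.9606, giving −¼ ln(0.9606) = 0.010049.
d = 0.055664 + 0.010049 = 0.065713.

0.066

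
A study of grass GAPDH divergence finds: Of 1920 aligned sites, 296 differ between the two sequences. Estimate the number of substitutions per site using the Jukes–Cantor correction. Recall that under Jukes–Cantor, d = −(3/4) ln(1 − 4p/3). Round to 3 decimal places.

p = 296/1920 ≈ 0.154167.
d = −(3/4) ln(1 − 4p/3) = −0.75 ln(1 − 0.205556) = −0.75 ln(0.794444)
  = −0.75 × (-0.230113) = 0.172585 substitutions/site.

0.173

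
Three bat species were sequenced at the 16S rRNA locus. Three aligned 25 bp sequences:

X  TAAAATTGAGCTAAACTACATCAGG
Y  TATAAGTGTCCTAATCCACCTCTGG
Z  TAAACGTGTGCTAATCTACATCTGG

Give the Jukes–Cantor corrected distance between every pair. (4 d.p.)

d(X,Y) = 0.4172, d(X,Z) = 0.2326, d(Y,Z) = 0.2326

X–Y: 8/25 sites differ → p = 0.32, d = −0.75 ln(1 − 0.426667) = 0.417216 ≈ 0.4172.
X–Z: 5/25 sites differ → p = 0.2, d = −0.75 ln(1 − 0.266667) = 0.232617 ≈ 0.2326.
Y–Z: 5/25 sites differ → p = 0.2, d = −0.75 ln(1 − 0.266667) = 0.232617 ≈ 0.2326.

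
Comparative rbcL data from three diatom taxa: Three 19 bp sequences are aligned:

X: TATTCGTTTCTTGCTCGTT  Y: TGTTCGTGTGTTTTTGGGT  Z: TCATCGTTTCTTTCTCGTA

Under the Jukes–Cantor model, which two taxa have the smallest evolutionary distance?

X–Y: 7/19 differ, p = 0.368, d = 0.507.
X–Z: 4/19 differ, p = 0.211, d = 0.247.
Y–Z: 8/19 differ, p = 0.421, d = 0.618.
The smallest distance is between X and Z.

X and Z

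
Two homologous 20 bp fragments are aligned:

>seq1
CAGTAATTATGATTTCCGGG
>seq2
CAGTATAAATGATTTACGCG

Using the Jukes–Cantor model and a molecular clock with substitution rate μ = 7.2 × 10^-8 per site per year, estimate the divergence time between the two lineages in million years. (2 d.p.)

2.11

The sequences differ at 5 of 20 sites (6, 7, 8, 16, 19), so p = 5/20 = 0.25.
d = −(3/4) ln(1 − 4p/3) = −0.75 ln(1 − 0.333333) = −0.75 ln(0.666667)
  = −0.75 × (-0.405465) = 0.304099 substitutions/site.
Under a molecular clock d = 2μt, so t = d/(2μ) = 0.304099 / (2 × 7.2 × 10^-8) = 2.11 million years.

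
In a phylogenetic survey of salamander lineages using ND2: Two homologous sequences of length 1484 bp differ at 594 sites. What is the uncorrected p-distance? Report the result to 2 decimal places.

0.40

p = 594/1484 = 0.400269… ≈ 0.40 (to 2 d.p.).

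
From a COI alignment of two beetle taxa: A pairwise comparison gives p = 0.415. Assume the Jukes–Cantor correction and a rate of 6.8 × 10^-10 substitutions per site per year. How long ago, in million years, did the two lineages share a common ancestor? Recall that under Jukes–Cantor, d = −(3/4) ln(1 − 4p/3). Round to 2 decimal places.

444.45

d = −(3/4) ln(1 − 4p/3) = −0.75 ln(1 − 0.553333) = −0.75 ln(0.446667)
  = −0.75 × (-0.805942) = 0.604457 substitutions/site.
Under a molecular clock d = 2μt, so t = d/(2μ) = 0.604457 / (2 × 6.8 × 10^-10) = 444.45 million years.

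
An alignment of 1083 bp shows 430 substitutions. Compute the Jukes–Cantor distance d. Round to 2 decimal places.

p = 430/1083 ≈ 0.397045.
d = −(3/4) ln(1 − 4p/3) = −0.75 ln(1 − 0.529393) = −0.75 ln(0.470607)
  = −0.75 × (-0.753732) = 0.565299 substitutions/site.

0.57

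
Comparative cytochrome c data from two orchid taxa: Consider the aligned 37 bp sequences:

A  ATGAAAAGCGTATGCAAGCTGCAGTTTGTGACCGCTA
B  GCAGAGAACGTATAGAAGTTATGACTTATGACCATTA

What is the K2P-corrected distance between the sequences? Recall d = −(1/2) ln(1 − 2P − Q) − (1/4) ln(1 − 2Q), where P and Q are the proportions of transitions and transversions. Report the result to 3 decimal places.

Of 37 sites, 16 differences are transitions and 1 are transversions, so P = 16/37 ≈ 0.432432 and Q = 1/37 ≈ 0.027027.
Under the Kimura two-parameter model, d = −½ ln(1 − 2P − Q) − ¼ ln(1 − 2Q).
1 − 2P − Q = 0.108109, giving −½ ln(0.108109) = 1.112308.
1 − 2Q = 0.945946, giving −¼ ln(0.945946) = 0.013892.
d = 1.112308 + 0.013892 = 1.126200.

1.126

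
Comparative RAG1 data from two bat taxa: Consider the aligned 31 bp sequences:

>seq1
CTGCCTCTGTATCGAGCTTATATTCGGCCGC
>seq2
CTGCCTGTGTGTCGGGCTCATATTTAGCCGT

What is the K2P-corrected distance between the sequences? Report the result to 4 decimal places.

Of 31 sites, 6 differences are transitions and 1 are transversions, so P = 6/31 ≈ 0.193548 and Q = 1/31 ≈ 0.032258.
Under the Kimura two-parameter model, d = −½ ln(1 − 2P − Q) − ¼ ln(1 − 2Q).
1 − 2P − Q = 0.580646, giving −½ ln(0.580646) = 0.271807.
1 − 2Q = 0.935484, giving −¼ ln(0.935484) = 0.016673.
d = 0.271807 + 0.016673 = 0.288480.

0.2885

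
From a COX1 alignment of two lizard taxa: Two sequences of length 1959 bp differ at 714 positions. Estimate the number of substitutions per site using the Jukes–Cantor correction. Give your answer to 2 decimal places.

p = 714/1959 ≈ 0.364472.
d = −(3/4) ln(1 − 4p/3) = −0.75 ln(1 − 0.485963) = −0.75 ln(0.514037)
  = −0.75 × (-0.665460) = 0.499095 substitutions/site.

0.50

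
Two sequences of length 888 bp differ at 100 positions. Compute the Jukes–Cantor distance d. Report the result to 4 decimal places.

p = 100/888 ≈ 0.112613.
d = −(3/4) ln(1 − 4p/3) = −0.75 ln(1 − 0.150151) = −0.75 ln(0.849849)
  = −0.75 × (-0.162697) = 0.122023 substitutions/site.

0.1220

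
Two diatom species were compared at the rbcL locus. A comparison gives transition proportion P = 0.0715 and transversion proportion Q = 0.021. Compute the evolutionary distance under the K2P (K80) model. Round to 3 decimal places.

Under the Kimura two-parameter model, d = −½ ln(1 − 2P − Q) − ¼ ln(1 − 2Q).
1 − 2P − Q = 0.836, giving −½ ln(0.836) = 0.089563.
1 − 2Q = 0.958, giving −¼ ln(0.958) = 0.010727.
d = 0.089563 + 0.010727 = 0.100290.

0.100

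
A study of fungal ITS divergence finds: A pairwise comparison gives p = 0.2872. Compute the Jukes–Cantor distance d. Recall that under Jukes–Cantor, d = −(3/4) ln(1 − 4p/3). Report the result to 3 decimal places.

0.362

d = −(3/4) ln(1 − 4p/3) = −0.75 ln(1 − 0.382933) = −0.75 ln(0.617067)
  = −0.75 × (-0.482778) = 0.362084 substitutions/site.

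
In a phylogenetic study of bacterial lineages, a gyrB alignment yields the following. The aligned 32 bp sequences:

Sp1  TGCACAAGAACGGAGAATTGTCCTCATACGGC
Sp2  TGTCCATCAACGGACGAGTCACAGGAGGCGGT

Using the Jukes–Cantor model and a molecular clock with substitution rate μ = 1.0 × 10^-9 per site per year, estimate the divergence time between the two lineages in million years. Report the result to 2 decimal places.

367.81

The sequences differ at 15 of 32 sites, so p = 15/32 = 0.46875.
d = −(3/4) ln(1 − 4p/3) = −0.75 ln(1 − 0.625) = −0.75 ln(0.375)
  = −0.75 × (-0.980829) = 0.735622 substitutions/site.
Under a molecular clock d = 2μt, so t = d/(2μ) = 0.735622 / (2 × 1.0 × 10^-9) = 367.81 million years.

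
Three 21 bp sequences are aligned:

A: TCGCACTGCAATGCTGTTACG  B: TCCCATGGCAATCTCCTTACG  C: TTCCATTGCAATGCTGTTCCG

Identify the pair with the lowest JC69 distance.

A–B: 7/21 differ, p = 0.333, d = 0.441.
A–C: 4/21 differ, p = 0.190, d = 0.220.
B–C: 7/21 differ, p = 0.333, d = 0.441.
The smallest distance is between A and C.

A and C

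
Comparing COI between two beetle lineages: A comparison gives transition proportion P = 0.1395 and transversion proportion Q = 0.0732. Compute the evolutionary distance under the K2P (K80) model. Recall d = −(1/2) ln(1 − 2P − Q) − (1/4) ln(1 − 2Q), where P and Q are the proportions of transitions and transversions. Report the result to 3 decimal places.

0.257

Under the Kimura two-parameter model, d = −½ ln(1 − 2P − Q) − ¼ ln(1 − 2Q).
1 − 2P − Q = 0.6478, giving −½ ln(0.6478) = 0.217087.
1 − 2Q = 0.8536, giving −¼ ln(0.8536) = 0.039573.
d = 0.217087 + 0.039573 = 0.256660.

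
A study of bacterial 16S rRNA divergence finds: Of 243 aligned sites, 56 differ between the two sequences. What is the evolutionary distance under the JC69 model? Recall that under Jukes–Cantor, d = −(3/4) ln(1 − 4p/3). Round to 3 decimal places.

0.275

p = 56/243 ≈ 0.230453.
d = −(3/4) ln(1 − 4p/3) = −0.75 ln(1 − 0.307271) = −0.75 ln(0.692729)
  = −0.75 × (-0.367116) = 0.275337 substitutions/site.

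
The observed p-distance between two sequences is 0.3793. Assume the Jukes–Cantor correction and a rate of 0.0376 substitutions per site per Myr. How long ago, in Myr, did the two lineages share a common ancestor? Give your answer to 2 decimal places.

d = −(3/4) ln(1 − 4p/3) = −0.75 ln(1 − 0.505733) = −0.75 ln(0.494267)
  = −0.75 × (-0.704679) = 0.528509 substitutions/site.
Under a molecular clock d = 2μt, so t = d/(2μ) = 0.528509 / (2 × 0.0376) = 7.03 Myr.

7.03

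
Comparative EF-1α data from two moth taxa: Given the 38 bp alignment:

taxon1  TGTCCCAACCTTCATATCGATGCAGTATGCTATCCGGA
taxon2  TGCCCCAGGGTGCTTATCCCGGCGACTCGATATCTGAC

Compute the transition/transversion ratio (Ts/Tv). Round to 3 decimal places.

0.800

Transitions are A↔G and C↔T; transversions are all other mismatches.
Transitions: 8. Transversions: 10.
R = 8/10 = 0.800.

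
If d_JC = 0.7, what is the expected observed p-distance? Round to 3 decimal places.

0.455

p = (3/4)(1 − e^(−4d/3)) = 0.75 × (1 − e^(-0.933333)) = 0.75 × (1 − 0.393241) = 0.455069.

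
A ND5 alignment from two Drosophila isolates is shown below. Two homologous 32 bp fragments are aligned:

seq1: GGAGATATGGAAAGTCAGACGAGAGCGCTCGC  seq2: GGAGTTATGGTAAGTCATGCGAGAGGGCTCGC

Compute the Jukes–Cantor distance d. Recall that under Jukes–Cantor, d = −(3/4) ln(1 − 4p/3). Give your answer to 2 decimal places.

0.18

The sequences differ at 5 of 32 sites (5, 11, 18, 19, 26), so p = 5/32 = 0.15625.
d = −(3/4) ln(1 − 4p/3) = −0.75 ln(1 − 0.208333) = −0.75 ln(0.791667)
  = −0.75 × (-0.233614) = 0.175211 substitutions/site.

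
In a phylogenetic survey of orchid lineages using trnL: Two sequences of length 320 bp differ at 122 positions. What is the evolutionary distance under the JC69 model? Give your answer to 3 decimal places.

p = 122/320 = 0.38125.
d = −(3/4) ln(1 − 4p/3) = −0.75 ln(1 − 0.508333) = −0.75 ln(0.491667)
  = −0.75 × (-0.709954) = 0.532466 substitutions/site.

0.532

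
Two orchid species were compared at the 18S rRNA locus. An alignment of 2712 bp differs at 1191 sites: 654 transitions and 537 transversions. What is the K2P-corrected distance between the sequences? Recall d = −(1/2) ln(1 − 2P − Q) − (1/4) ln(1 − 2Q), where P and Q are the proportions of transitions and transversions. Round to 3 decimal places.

P = 654/2712 ≈ 0.24115 and Q = 537/2712 ≈ 0.198009.
Under the Kimura two-parameter model, d = −½ ln(1 − 2P − Q) − ¼ ln(1 − 2Q).
1 − 2P − Q = 0.319691, giving −½ ln(0.319691) = 0.570200.
1 − 2Q = 0.603982, giving −¼ ln(0.603982) = 0.126053.
d = 0.570200 + 0.126053 = 0.696253.

0.696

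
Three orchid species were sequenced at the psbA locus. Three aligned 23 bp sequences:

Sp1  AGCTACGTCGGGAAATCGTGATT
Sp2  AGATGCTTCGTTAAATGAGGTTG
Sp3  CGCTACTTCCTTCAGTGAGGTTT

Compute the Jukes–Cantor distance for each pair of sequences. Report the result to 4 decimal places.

Sp1–Sp2: 10/23 sites differ → p ≈ 0.434783, d = −0.75 ln(1 − 0.579711) = 0.650110 ≈ 0.6501.
Sp1–Sp3: 11/23 sites differ → p ≈ 0.478261, d = −0.75 ln(1 − 0.637681) = 0.761423 ≈ 0.7614.
Sp2–Sp3: 7/23 sites differ → p ≈ 0.304348, d = −0.75 ln(1 − 0.405797) = 0.390401 ≈ 0.3904.

d(Sp1,Sp2) = 0.6501, d(Sp1,Sp3) = 0.7614, d(Sp2,Sp3) = 0.3904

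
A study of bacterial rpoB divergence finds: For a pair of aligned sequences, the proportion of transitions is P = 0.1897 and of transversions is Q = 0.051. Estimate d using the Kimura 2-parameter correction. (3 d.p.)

0.308

Under the Kimura two-parameter model, d = −½ ln(1 − 2P − Q) − ¼ ln(1 − 2Q).
1 − 2P − Q = 0.5696, giving −½ ln(0.5696) = 0.281410.
1 − 2Q = 0.898, giving −¼ ln(0.898) = 0.026896.
d = 0.281410 + 0.026896 = 0.308306.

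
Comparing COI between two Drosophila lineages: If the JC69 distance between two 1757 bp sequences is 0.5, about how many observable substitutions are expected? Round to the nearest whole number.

641

Invert JC69: p = (3/4)(1 − e^(−4d/3)) = 0.75 × (1 − e^(-0.666667)) = 0.75 × (1 − 0.513417) = 0.364937.
Expected differing sites = pL ≈ 0.364937 × 1757 = 641.194309 ≈ 641.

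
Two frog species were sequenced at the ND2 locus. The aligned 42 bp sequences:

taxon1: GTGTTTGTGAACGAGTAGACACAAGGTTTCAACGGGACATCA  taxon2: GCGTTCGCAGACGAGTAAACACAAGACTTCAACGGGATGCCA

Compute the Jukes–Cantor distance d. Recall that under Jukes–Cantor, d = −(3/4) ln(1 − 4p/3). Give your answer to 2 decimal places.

The sequences differ at 11 of 42 sites, so p = 11/42 ≈ 0.261905.
d = −(3/4) ln(1 − 4p/3) = −0.75 ln(1 − 0.349207) = −0.75 ln(0.650793)
  = −0.75 × (-0.429564) = 0.322173 substitutions/site.

0.32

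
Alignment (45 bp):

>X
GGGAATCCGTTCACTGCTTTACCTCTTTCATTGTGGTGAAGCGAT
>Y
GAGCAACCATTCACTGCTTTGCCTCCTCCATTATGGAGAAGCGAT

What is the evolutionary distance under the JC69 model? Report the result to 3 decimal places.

The sequences differ at 9 of 45 sites (2, 4, 6, 9, 21, 26, 28, 33, 37), so p = 9/45 = 0.2.
d = −(3/4) ln(1 − 4p/3) = −0.75 ln(1 − 0.266667) = −0.75 ln(0.733333)
  = −0.75 × (-0.310155) = 0.232616 substitutions/site.

0.233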